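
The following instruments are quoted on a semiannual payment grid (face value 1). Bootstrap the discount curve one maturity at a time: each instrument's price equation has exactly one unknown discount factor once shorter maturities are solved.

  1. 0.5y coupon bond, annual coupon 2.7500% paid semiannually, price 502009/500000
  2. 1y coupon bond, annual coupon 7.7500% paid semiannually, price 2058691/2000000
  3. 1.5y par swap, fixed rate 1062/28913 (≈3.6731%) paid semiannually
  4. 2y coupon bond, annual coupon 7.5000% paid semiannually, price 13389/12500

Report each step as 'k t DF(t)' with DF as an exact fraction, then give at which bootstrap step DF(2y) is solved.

1 1/2 619/625
2 1 477/500
3 3/2 9469/10000
4 2 9279/10000
DF(2y) is solved at step 4

step 1 [0.5y] bond c/2=11/800: DF=(502009/500000 − 11/800·(0))/(1+11/800) = 619/625 ≈ 0.990400
step 2 [1y] bond c/2=31/800: DF=(2058691/2000000 − 31/800·(0.990400))/(1+31/800) = 477/500 ≈ 0.954000
step 3 [1.5y] swap r/2=531/28913: DF=(1 − 531/28913·(0.990400+0.954000))/(1+531/28913) = 9469/10000 ≈ 0.946900
step 4 [2y] bond c/2=3/80: DF=(13389/12500 − 3/80·(0.990400+0.954000+0.946900))/(1+3/80) = 9279/10000 ≈ 0.927900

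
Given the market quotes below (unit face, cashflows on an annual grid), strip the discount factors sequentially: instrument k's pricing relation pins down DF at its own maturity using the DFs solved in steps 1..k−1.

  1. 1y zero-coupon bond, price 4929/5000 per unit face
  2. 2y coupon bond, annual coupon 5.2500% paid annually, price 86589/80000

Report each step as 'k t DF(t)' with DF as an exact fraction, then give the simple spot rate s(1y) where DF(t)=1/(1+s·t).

1 1 4929/5000
2 2 612/625
s(1y) = (1/(4929/5000) − 1)/(1) = 71/4929 ≈ 1.4405%

step 1 [1y] zero: DF = P = 4929/5000 ≈ 0.985800
step 2 [2y] bond c/1=21/400: DF=(86589/80000 − 21/400·(0.985800))/(1+21/400) = 612/625 ≈ 0.979200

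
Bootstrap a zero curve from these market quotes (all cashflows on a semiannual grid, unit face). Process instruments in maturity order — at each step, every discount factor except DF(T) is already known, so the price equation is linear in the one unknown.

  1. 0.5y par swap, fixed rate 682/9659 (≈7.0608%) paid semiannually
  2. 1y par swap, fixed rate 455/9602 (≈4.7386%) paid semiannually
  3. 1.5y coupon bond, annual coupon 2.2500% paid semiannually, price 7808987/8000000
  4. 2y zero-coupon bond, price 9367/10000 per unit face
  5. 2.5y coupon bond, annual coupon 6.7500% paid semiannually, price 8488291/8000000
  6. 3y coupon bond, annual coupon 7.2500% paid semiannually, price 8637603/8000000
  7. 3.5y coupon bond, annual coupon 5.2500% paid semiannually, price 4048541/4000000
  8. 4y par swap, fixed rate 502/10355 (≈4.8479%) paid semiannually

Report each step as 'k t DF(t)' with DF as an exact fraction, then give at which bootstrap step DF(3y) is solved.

step 1 [0.5y] swap r/2=341/9659: DF=(1 − 341/9659·(0))/(1+341/9659) = 9659/10000 ≈ 0.965900
step 2 [1y] swap r/2=455/19204: DF=(1 − 455/19204·(0.965900))/(1+455/19204) = 1909/2000 ≈ 0.954500
step 3 [1.5y] bond c/2=9/800: DF=(7808987/8000000 − 9/800·(0.965900+0.954500))/(1+9/800) = 9439/10000 ≈ 0.943900
step 4 [2y] zero: DF = P = 9367/10000 ≈ 0.936700
step 5 [2.5y] bond c/2=27/800: DF=(8488291/8000000 − 27/800·(0.965900+0.954500+0.943900+0.936700))/(1+27/800) = 9023/10000 ≈ 0.902300
step 6 [3y] bond c/2=29/800: DF=(8637603/8000000 − 29/800·(0.965900+0.954500+0.943900+0.936700+0.902300))/(1+29/800) = 4387/5000 ≈ 0.877400
step 7 [3.5y] bond c/2=21/800: DF=(4048541/4000000 − 21/800·(0.965900+0.954500+0.943900+0.936700+0.902300+0.877400))/(1+21/800) = 1687/2000 ≈ 0.843500
step 8 [4y] swap r/2=251/10355: DF=(1 − 251/10355·(0.965900+0.954500+0.943900+0.936700+0.902300+0.877400+0.843500))/(1+251/10355) = 8243/10000 ≈ 0.824300

1 1/2 9659/10000
2 1 1909/2000
3 3/2 9439/10000
4 2 9367/10000
5 5/2 9023/10000
6 3 4387/5000
7 7/2 1687/2000
8 4 8243/10000
DF(3y) is solved at step 6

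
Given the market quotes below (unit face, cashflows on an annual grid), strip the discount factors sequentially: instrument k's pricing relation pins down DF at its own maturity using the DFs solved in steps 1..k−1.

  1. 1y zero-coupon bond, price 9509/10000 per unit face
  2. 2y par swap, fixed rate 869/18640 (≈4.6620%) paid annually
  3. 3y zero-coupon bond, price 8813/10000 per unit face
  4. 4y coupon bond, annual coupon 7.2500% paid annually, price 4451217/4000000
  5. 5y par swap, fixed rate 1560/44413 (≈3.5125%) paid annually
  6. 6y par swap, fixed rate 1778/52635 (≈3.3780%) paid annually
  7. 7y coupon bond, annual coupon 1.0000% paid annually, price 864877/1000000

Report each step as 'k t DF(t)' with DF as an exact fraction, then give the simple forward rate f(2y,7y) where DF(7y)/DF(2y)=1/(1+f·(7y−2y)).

step 1 [1y] zero: DF = P = 9509/10000 ≈ 0.950900
step 2 [2y] swap r/1=869/18640: DF=(1 − 869/18640·(0.950900))/(1+869/18640) = 9131/10000 ≈ 0.913100
step 3 [3y] zero: DF = P = 8813/10000 ≈ 0.881300
step 4 [4y] bond c/1=29/400: DF=(4451217/4000000 − 29/400·(0.950900+0.913100+0.881300))/(1+29/400) = 213/250 ≈ 0.852000
step 5 [5y] swap r/1=1560/44413: DF=(1 − 1560/44413·(0.950900+0.913100+0.881300+0.852000))/(1+1560/44413) = 211/250 ≈ 0.844000
step 6 [6y] swap r/1=1778/52635: DF=(1 − 1778/52635·(0.950900+0.913100+0.881300+0.852000+0.844000))/(1+1778/52635) = 4111/5000 ≈ 0.822200
step 7 [7y] bond c/1=1/100: DF=(864877/1000000 − 1/100·(0.950900+0.913100+0.881300+0.852000+0.844000+0.822200))/(1+1/100) = 4021/5000 ≈ 0.804200

1 1 9509/10000
2 2 9131/10000
3 3 8813/10000
4 4 213/250
5 5 211/250
6 6 4111/5000
7 7 4021/5000
f(2y,7y) = ((9131/10000)/(4021/5000) − 1)/(5) = 1089/40210 ≈ 2.7083%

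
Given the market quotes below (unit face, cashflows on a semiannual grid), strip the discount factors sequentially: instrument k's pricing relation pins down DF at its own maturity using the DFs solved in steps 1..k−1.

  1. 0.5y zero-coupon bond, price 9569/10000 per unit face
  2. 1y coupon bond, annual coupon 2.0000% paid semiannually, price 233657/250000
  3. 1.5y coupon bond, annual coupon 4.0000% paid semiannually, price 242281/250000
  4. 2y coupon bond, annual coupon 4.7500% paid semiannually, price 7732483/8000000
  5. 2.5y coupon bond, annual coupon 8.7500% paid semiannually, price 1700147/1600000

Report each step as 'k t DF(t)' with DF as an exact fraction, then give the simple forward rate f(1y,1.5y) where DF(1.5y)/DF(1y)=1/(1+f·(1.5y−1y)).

step 1 [0.5y] zero: DF = P = 9569/10000 ≈ 0.956900
step 2 [1y] bond c/2=1/100: DF=(233657/250000 − 1/100·(0.956900))/(1+1/100) = 9159/10000 ≈ 0.915900
step 3 [1.5y] bond c/2=1/50: DF=(242281/250000 − 1/50·(0.956900+0.915900))/(1+1/50) = 4567/5000 ≈ 0.913400
step 4 [2y] bond c/2=19/800: DF=(7732483/8000000 − 19/800·(0.956900+0.915900+0.913400))/(1+19/800) = 1759/2000 ≈ 0.879500
step 5 [2.5y] bond c/2=7/160: DF=(1700147/1600000 − 7/160·(0.956900+0.915900+0.913400+0.879500))/(1+7/160) = 2161/2500 ≈ 0.864400

1 1/2 9569/10000
2 1 9159/10000
3 3/2 4567/5000
4 2 1759/2000
5 5/2 2161/2500
f(1y,1.5y) = ((9159/10000)/(4567/5000) − 1)/(1/2) = 25/4567 ≈ 0.5474%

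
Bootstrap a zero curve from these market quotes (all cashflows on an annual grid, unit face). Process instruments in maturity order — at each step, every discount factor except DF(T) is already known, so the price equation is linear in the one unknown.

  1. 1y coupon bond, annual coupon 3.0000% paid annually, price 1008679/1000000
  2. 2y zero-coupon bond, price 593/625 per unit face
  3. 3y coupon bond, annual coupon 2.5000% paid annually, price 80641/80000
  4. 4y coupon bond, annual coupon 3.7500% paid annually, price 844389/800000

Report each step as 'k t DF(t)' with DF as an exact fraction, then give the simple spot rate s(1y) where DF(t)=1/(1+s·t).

step 1 [1y] bond c/1=3/100: DF=(1008679/1000000 − 3/100·(0))/(1+3/100) = 9793/10000 ≈ 0.979300
step 2 [2y] zero: DF = P = 593/625 ≈ 0.948800
step 3 [3y] bond c/1=1/40: DF=(80641/80000 − 1/40·(0.979300+0.948800))/(1+1/40) = 2341/2500 ≈ 0.936400
step 4 [4y] bond c/1=3/80: DF=(844389/800000 − 3/80·(0.979300+0.948800+0.936400))/(1+3/80) = 4569/5000 ≈ 0.913800

1 1 9793/10000
2 2 593/625
3 3 2341/2500
4 4 4569/5000
s(1y) = (1/(9793/10000) − 1)/(1) = 207/9793 ≈ 2.1138%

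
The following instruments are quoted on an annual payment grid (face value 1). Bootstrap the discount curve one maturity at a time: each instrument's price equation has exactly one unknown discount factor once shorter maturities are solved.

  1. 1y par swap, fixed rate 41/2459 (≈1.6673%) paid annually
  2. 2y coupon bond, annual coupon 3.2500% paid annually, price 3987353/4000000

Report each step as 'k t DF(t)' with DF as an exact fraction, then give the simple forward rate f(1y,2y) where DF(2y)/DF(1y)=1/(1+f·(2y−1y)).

1 1 2459/2500
2 2 1869/2000
f(1y,2y) = ((2459/2500)/(1869/2000) − 1)/(1) = 491/9345 ≈ 5.2541%

step 1 [1y] swap r/1=41/2459: DF=(1 − 41/2459·(0))/(1+41/2459) = 2459/2500 ≈ 0.983600
step 2 [2y] bond c/1=13/400: DF=(3987353/4000000 − 13/400·(0.983600))/(1+13/400) = 1869/2000 ≈ 0.934500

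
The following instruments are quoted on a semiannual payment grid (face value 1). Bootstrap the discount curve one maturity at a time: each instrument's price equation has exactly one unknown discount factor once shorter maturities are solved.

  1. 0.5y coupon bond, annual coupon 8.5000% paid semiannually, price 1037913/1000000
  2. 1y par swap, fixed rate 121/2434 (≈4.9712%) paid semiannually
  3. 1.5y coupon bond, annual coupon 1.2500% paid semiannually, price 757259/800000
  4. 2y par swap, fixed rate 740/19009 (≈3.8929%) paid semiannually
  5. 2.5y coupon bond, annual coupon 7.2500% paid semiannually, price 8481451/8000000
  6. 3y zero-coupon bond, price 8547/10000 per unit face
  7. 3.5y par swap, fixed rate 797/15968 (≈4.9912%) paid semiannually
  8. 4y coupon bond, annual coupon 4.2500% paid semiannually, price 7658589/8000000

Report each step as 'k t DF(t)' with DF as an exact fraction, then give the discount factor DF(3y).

1 1/2 2489/2500
2 1 2379/2500
3 3/2 4643/5000
4 2 463/500
5 5/2 8901/10000
6 3 8547/10000
7 7/2 4203/5000
8 4 1609/2000
DF(3y) = 8547/10000 ≈ 0.854700

step 1 [0.5y] bond c/2=17/400: DF=(1037913/1000000 − 17/400·(0))/(1+17/400) = 2489/2500 ≈ 0.995600
step 2 [1y] swap r/2=121/4868: DF=(1 − 121/4868·(0.995600))/(1+121/4868) = 2379/2500 ≈ 0.951600
step 3 [1.5y] bond c/2=1/160: DF=(757259/800000 − 1/160·(0.995600+0.951600))/(1+1/160) = 4643/5000 ≈ 0.928600
step 4 [2y] swap r/2=370/19009: DF=(1 − 370/19009·(0.995600+0.951600+0.928600))/(1+370/19009) = 463/500 ≈ 0.926000
step 5 [2.5y] bond c/2=29/800: DF=(8481451/8000000 − 29/800·(0.995600+0.951600+0.928600+0.926000))/(1+29/800) = 8901/10000 ≈ 0.890100
step 6 [3y] zero: DF = P = 8547/10000 ≈ 0.854700
step 7 [3.5y] swap r/2=797/31936: DF=(1 − 797/31936·(0.995600+0.951600+0.928600+0.926000+0.890100+0.854700))/(1+797/31936) = 4203/5000 ≈ 0.840600
step 8 [4y] bond c/2=17/800: DF=(7658589/8000000 − 17/800·(0.995600+0.951600+0.928600+0.926000+0.890100+0.854700+0.840600))/(1+17/800) = 1609/2000 ≈ 0.804500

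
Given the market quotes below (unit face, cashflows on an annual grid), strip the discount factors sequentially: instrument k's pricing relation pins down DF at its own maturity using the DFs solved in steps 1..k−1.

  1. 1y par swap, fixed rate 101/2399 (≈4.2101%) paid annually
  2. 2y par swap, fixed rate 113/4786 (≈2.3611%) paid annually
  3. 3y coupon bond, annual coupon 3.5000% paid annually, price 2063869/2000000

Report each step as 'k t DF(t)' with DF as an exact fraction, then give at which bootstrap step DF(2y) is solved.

1 1 2399/2500
2 2 2387/2500
3 3 9323/10000
DF(2y) is solved at step 2

step 1 [1y] swap r/1=101/2399: DF=(1 − 101/2399·(0))/(1+101/2399) = 2399/2500 ≈ 0.959600
step 2 [2y] swap r/1=113/4786: DF=(1 − 113/4786·(0.959600))/(1+113/4786) = 2387/2500 ≈ 0.954800
step 3 [3y] bond c/1=7/200: DF=(2063869/2000000 − 7/200·(0.959600+0.954800))/(1+7/200) = 9323/10000 ≈ 0.932300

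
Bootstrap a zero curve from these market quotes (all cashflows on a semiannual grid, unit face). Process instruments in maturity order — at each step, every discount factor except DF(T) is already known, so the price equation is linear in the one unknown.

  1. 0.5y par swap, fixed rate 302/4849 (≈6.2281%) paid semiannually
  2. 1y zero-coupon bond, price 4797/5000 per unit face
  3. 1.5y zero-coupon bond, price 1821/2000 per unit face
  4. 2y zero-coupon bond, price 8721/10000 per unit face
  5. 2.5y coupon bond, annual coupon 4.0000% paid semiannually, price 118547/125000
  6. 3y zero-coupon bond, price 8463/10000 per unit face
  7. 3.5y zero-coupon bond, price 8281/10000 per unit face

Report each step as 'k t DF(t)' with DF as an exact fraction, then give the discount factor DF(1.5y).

step 1 [0.5y] swap r/2=151/4849: DF=(1 − 151/4849·(0))/(1+151/4849) = 4849/5000 ≈ 0.969800
step 2 [1y] zero: DF = P = 4797/5000 ≈ 0.959400
step 3 [1.5y] zero: DF = P = 1821/2000 ≈ 0.910500
step 4 [2y] zero: DF = P = 8721/10000 ≈ 0.872100
step 5 [2.5y] bond c/2=1/50: DF=(118547/125000 − 1/50·(0.969800+0.959400+0.910500+0.872100))/(1+1/50) = 857/1000 ≈ 0.857000
step 6 [3y] zero: DF = P = 8463/10000 ≈ 0.846300
step 7 [3.5y] zero: DF = P = 8281/10000 ≈ 0.828100

1 1/2 4849/5000
2 1 4797/5000
3 3/2 1821/2000
4 2 8721/10000
5 5/2 857/1000
6 3 8463/10000
7 7/2 8281/10000
DF(1.5y) = 1821/2000 ≈ 0.910500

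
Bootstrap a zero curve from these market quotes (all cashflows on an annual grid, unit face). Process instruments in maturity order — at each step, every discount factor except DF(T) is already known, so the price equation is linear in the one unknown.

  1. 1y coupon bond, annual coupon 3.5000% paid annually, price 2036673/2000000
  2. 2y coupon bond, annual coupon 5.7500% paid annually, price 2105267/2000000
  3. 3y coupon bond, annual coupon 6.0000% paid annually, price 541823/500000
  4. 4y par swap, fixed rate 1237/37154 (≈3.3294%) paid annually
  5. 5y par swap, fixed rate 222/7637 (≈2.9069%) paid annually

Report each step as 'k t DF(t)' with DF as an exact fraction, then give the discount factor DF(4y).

1 1 9839/10000
2 2 9419/10000
3 3 9133/10000
4 4 8763/10000
5 5 2167/2500
DF(4y) = 8763/10000 ≈ 0.876300

step 1 [1y] bond c/1=7/200: DF=(2036673/2000000 − 7/200·(0))/(1+7/200) = 9839/10000 ≈ 0.983900
step 2 [2y] bond c/1=23/400: DF=(2105267/2000000 − 23/400·(0.983900))/(1+23/400) = 9419/10000 ≈ 0.941900
step 3 [3y] bond c/1=3/50: DF=(541823/500000 − 3/50·(0.983900+0.941900))/(1+3/50) = 9133/10000 ≈ 0.913300
step 4 [4y] swap r/1=1237/37154: DF=(1 − 1237/37154·(0.983900+0.941900+0.913300))/(1+1237/37154) = 8763/10000 ≈ 0.876300
step 5 [5y] swap r/1=222/7637: DF=(1 − 222/7637·(0.983900+0.941900+0.913300+0.876300))/(1+222/7637) = 2167/2500 ≈ 0.866800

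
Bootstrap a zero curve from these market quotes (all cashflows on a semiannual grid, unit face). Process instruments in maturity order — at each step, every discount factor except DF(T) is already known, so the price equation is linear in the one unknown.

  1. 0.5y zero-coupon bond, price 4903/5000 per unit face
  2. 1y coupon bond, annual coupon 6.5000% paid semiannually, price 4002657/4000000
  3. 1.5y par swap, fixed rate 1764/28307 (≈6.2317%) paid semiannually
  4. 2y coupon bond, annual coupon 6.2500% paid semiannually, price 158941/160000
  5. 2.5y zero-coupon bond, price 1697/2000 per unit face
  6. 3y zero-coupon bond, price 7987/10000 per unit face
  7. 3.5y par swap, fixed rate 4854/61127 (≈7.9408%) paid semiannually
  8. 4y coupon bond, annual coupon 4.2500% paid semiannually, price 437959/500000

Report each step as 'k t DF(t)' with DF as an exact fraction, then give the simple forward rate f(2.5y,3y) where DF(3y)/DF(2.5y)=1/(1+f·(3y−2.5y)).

1 1/2 4903/5000
2 1 9383/10000
3 3/2 4559/5000
4 2 351/400
5 5/2 1697/2000
6 3 7987/10000
7 7/2 7573/10000
8 4 1461/2000
f(2.5y,3y) = ((1697/2000)/(7987/10000) − 1)/(1/2) = 996/7987 ≈ 12.4703%

step 1 [0.5y] zero: DF = P = 4903/5000 ≈ 0.980600
step 2 [1y] bond c/2=13/400: DF=(4002657/4000000 − 13/400·(0.980600))/(1+13/400) = 9383/10000 ≈ 0.938300
step 3 [1.5y] swap r/2=882/28307: DF=(1 − 882/28307·(0.980600+0.938300))/(1+882/28307) = 4559/5000 ≈ 0.911800
step 4 [2y] bond c/2=1/32: DF=(158941/160000 − 1/32·(0.980600+0.938300+0.911800))/(1+1/32) = 351/400 ≈ 0.877500
step 5 [2.5y] zero: DF = P = 1697/2000 ≈ 0.848500
step 6 [3y] zero: DF = P = 7987/10000 ≈ 0.798700
step 7 [3.5y] swap r/2=2427/61127: DF=(1 − 2427/61127·(0.980600+0.938300+0.911800+0.877500+0.848500+0.798700))/(1+2427/61127) = 7573/10000 ≈ 0.757300
step 8 [4y] bond c/2=17/800: DF=(437959/500000 − 17/800·(0.980600+0.938300+0.911800+0.877500+0.848500+0.798700+0.757300))/(1+17/800) = 1461/2000 ≈ 0.730500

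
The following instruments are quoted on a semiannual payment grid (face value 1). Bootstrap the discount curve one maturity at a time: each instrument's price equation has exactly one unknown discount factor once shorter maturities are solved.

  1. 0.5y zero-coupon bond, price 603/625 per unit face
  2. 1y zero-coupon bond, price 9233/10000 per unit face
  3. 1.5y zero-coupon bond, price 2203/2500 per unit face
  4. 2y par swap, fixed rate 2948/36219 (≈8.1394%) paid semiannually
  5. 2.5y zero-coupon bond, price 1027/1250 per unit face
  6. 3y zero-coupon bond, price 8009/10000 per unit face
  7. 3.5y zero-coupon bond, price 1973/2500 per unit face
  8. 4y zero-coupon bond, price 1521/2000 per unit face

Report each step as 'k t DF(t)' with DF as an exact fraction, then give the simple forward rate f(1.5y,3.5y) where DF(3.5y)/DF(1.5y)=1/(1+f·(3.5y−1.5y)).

step 1 [0.5y] zero: DF = P = 603/625 ≈ 0.964800
step 2 [1y] zero: DF = P = 9233/10000 ≈ 0.923300
step 3 [1.5y] zero: DF = P = 2203/2500 ≈ 0.881200
step 4 [2y] swap r/2=1474/36219: DF=(1 − 1474/36219·(0.964800+0.923300+0.881200))/(1+1474/36219) = 4263/5000 ≈ 0.852600
step 5 [2.5y] zero: DF = P = 1027/1250 ≈ 0.821600
step 6 [3y] zero: DF = P = 8009/10000 ≈ 0.800900
step 7 [3.5y] zero: DF = P = 1973/2500 ≈ 0.789200
step 8 [4y] zero: DF = P = 1521/2000 ≈ 0.760500

1 1/2 603/625
2 1 9233/10000
3 3/2 2203/2500
4 2 4263/5000
5 5/2 1027/1250
6 3 8009/10000
7 7/2 1973/2500
8 4 1521/2000
f(1.5y,3.5y) = ((2203/2500)/(1973/2500) − 1)/(2) = 115/1973 ≈ 5.8287%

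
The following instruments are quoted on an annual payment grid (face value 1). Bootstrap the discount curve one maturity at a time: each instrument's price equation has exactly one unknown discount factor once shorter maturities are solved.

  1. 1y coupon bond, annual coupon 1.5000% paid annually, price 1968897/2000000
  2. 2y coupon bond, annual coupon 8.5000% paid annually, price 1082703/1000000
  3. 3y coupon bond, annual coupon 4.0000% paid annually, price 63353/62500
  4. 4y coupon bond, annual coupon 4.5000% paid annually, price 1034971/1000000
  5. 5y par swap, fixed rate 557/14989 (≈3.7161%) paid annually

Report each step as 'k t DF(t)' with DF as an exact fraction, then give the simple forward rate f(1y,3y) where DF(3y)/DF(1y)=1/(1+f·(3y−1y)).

step 1 [1y] bond c/1=3/200: DF=(1968897/2000000 − 3/200·(0))/(1+3/200) = 9699/10000 ≈ 0.969900
step 2 [2y] bond c/1=17/200: DF=(1082703/1000000 − 17/200·(0.969900))/(1+17/200) = 9219/10000 ≈ 0.921900
step 3 [3y] bond c/1=1/25: DF=(63353/62500 − 1/25·(0.969900+0.921900))/(1+1/25) = 9019/10000 ≈ 0.901900
step 4 [4y] bond c/1=9/200: DF=(1034971/1000000 − 9/200·(0.969900+0.921900+0.901900))/(1+9/200) = 8701/10000 ≈ 0.870100
step 5 [5y] swap r/1=557/14989: DF=(1 − 557/14989·(0.969900+0.921900+0.901900+0.870100))/(1+557/14989) = 8329/10000 ≈ 0.832900

1 1 9699/10000
2 2 9219/10000
3 3 9019/10000
4 4 8701/10000
5 5 8329/10000
f(1y,3y) = ((9699/10000)/(9019/10000) − 1)/(2) = 340/9019 ≈ 3.7698%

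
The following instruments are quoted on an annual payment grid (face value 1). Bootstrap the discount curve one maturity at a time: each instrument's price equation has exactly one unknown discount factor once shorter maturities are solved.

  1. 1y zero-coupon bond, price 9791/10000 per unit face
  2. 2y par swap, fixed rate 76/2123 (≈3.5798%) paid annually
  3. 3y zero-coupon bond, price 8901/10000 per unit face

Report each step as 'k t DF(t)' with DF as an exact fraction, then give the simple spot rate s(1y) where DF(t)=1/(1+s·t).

1 1 9791/10000
2 2 2329/2500
3 3 8901/10000
s(1y) = (1/(9791/10000) − 1)/(1) = 209/9791 ≈ 2.1346%

step 1 [1y] zero: DF = P = 9791/10000 ≈ 0.979100
step 2 [2y] swap r/1=76/2123: DF=(1 − 76/2123·(0.979100))/(1+76/2123) = 2329/2500 ≈ 0.931600
step 3 [3y] zero: DF = P = 8901/10000 ≈ 0.890100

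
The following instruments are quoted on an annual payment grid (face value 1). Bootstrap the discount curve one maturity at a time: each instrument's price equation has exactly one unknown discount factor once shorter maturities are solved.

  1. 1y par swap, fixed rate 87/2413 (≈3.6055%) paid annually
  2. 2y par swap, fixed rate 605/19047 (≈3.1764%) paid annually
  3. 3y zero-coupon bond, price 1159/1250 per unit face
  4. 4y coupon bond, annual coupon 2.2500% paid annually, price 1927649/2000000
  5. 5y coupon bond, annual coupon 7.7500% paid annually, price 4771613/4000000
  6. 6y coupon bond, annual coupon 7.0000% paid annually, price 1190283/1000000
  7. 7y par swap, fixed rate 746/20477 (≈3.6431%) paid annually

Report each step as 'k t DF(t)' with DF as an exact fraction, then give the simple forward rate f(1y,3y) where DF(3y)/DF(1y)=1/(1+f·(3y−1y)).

step 1 [1y] swap r/1=87/2413: DF=(1 − 87/2413·(0))/(1+87/2413) = 2413/2500 ≈ 0.965200
step 2 [2y] swap r/1=605/19047: DF=(1 − 605/19047·(0.965200))/(1+605/19047) = 1879/2000 ≈ 0.939500
step 3 [3y] zero: DF = P = 1159/1250 ≈ 0.927200
step 4 [4y] bond c/1=9/400: DF=(1927649/2000000 − 9/400·(0.965200+0.939500+0.927200))/(1+9/400) = 8803/10000 ≈ 0.880300
step 5 [5y] bond c/1=31/400: DF=(4771613/4000000 − 31/400·(0.965200+0.939500+0.927200+0.880300))/(1+31/400) = 8401/10000 ≈ 0.840100
step 6 [6y] bond c/1=7/100: DF=(1190283/1000000 − 7/100·(0.965200+0.939500+0.927200+0.880300+0.840100))/(1+7/100) = 4073/5000 ≈ 0.814600
step 7 [7y] swap r/1=746/20477: DF=(1 − 746/20477·(0.965200+0.939500+0.927200+0.880300+0.840100+0.814600))/(1+746/20477) = 3881/5000 ≈ 0.776200

1 1 2413/2500
2 2 1879/2000
3 3 1159/1250
4 4 8803/10000
5 5 8401/10000
6 6 4073/5000
7 7 3881/5000
f(1y,3y) = ((2413/2500)/(1159/1250) − 1)/(2) = 5/244 ≈ 2.0492%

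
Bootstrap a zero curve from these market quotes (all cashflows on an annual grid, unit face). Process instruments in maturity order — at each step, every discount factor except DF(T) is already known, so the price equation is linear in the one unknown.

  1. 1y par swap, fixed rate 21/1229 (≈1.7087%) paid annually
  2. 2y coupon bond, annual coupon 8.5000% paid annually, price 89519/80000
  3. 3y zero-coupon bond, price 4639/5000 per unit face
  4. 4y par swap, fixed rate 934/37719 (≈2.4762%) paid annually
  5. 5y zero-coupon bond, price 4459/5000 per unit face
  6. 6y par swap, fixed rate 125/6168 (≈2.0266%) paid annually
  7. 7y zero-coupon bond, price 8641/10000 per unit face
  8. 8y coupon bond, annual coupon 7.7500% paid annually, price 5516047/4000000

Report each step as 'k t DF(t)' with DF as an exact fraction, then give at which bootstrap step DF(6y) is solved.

1 1 1229/1250
2 2 9543/10000
3 3 4639/5000
4 4 4533/5000
5 5 4459/5000
6 6 71/80
7 7 8641/10000
8 8 1023/1250
DF(6y) is solved at step 6

step 1 [1y] swap r/1=21/1229: DF=(1 − 21/1229·(0))/(1+21/1229) = 1229/1250 ≈ 0.983200
step 2 [2y] bond c/1=17/200: DF=(89519/80000 − 17/200·(0.983200))/(1+17/200) = 9543/10000 ≈ 0.954300
step 3 [3y] zero: DF = P = 4639/5000 ≈ 0.927800
step 4 [4y] swap r/1=934/37719: DF=(1 − 934/37719·(0.983200+0.954300+0.927800))/(1+934/37719) = 4533/5000 ≈ 0.906600
step 5 [5y] zero: DF = P = 4459/5000 ≈ 0.891800
step 6 [6y] swap r/1=125/6168: DF=(1 − 125/6168·(0.983200+0.954300+0.927800+0.906600+0.891800))/(1+125/6168) = 71/80 ≈ 0.887500
step 7 [7y] zero: DF = P = 8641/10000 ≈ 0.864100
step 8 [8y] bond c/1=31/400: DF=(5516047/4000000 − 31/400·(0.983200+0.954300+0.927800+0.906600+0.891800+0.887500+0.864100))/(1+31/400) = 1023/1250 ≈ 0.818400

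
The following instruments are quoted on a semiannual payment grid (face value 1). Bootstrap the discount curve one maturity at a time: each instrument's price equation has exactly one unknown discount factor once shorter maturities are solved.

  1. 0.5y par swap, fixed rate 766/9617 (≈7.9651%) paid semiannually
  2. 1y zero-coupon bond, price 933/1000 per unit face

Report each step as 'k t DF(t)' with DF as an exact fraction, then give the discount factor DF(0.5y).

1 1/2 9617/10000
2 1 933/1000
DF(0.5y) = 9617/10000 ≈ 0.961700

step 1 [0.5y] swap r/2=383/9617: DF=(1 − 383/9617·(0))/(1+383/9617) = 9617/10000 ≈ 0.961700
step 2 [1y] zero: DF = P = 933/1000 ≈ 0.933000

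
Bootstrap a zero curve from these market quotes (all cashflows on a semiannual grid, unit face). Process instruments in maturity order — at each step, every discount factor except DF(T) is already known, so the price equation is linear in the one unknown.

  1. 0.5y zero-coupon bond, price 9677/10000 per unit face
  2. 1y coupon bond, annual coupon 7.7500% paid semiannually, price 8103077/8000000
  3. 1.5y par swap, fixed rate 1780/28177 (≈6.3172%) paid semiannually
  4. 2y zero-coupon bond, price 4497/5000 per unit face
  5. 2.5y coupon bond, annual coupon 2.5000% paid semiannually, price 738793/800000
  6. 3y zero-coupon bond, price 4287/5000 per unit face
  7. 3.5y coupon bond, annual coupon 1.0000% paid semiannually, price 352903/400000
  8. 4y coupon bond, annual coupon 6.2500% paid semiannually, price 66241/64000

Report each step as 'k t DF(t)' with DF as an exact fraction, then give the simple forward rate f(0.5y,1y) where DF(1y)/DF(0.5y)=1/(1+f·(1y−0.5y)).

step 1 [0.5y] zero: DF = P = 9677/10000 ≈ 0.967700
step 2 [1y] bond c/2=31/800: DF=(8103077/8000000 − 31/800·(0.967700))/(1+31/800) = 939/1000 ≈ 0.939000
step 3 [1.5y] swap r/2=890/28177: DF=(1 − 890/28177·(0.967700+0.939000))/(1+890/28177) = 911/1000 ≈ 0.911000
step 4 [2y] zero: DF = P = 4497/5000 ≈ 0.899400
step 5 [2.5y] bond c/2=1/80: DF=(738793/800000 − 1/80·(0.967700+0.939000+0.911000+0.899400))/(1+1/80) = 4331/5000 ≈ 0.866200
step 6 [3y] zero: DF = P = 4287/5000 ≈ 0.857400
step 7 [3.5y] bond c/2=1/200: DF=(352903/400000 − 1/200·(0.967700+0.939000+0.911000+0.899400+0.866200+0.857400))/(1+1/200) = 2127/2500 ≈ 0.850800
step 8 [4y] bond c/2=1/32: DF=(66241/64000 − 1/32·(0.967700+0.939000+0.911000+0.899400+0.866200+0.857400+0.850800))/(1+1/32) = 813/1000 ≈ 0.813000

1 1/2 9677/10000
2 1 939/1000
3 3/2 911/1000
4 2 4497/5000
5 5/2 4331/5000
6 3 4287/5000
7 7/2 2127/2500
8 4 813/1000
f(0.5y,1y) = ((9677/10000)/(939/1000) − 1)/(1/2) = 287/4695 ≈ 6.1129%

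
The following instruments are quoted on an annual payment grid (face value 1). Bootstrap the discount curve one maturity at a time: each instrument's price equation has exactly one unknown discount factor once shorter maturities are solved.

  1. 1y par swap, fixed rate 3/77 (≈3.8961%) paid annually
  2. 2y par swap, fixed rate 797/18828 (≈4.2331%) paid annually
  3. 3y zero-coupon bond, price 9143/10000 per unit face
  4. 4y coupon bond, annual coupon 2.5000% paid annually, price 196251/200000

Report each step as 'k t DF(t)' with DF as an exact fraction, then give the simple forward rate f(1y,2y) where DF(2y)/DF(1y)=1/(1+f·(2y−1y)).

1 1 77/80
2 2 9203/10000
3 3 9143/10000
4 4 8891/10000
f(1y,2y) = ((77/80)/(9203/10000) − 1)/(1) = 422/9203 ≈ 4.5855%

step 1 [1y] swap r/1=3/77: DF=(1 − 3/77·(0))/(1+3/77) = 77/80 ≈ 0.962500
step 2 [2y] swap r/1=797/18828: DF=(1 − 797/18828·(0.962500))/(1+797/18828) = 9203/10000 ≈ 0.920300
step 3 [3y] zero: DF = P = 9143/10000 ≈ 0.914300
step 4 [4y] bond c/1=1/40: DF=(196251/200000 − 1/40·(0.962500+0.920300+0.914300))/(1+1/40) = 8891/10000 ≈ 0.889100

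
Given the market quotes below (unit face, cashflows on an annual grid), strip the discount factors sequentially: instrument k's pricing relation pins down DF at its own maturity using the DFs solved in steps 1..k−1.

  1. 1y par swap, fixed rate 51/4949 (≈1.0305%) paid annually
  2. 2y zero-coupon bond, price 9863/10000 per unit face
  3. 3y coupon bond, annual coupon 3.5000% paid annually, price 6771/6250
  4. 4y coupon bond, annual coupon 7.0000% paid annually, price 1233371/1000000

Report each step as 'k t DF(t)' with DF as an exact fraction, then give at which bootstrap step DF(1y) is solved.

step 1 [1y] swap r/1=51/4949: DF=(1 − 51/4949·(0))/(1+51/4949) = 4949/5000 ≈ 0.989800
step 2 [2y] zero: DF = P = 9863/10000 ≈ 0.986300
step 3 [3y] bond c/1=7/200: DF=(6771/6250 − 7/200·(0.989800+0.986300))/(1+7/200) = 9799/10000 ≈ 0.979900
step 4 [4y] bond c/1=7/100: DF=(1233371/1000000 − 7/100·(0.989800+0.986300+0.979900))/(1+7/100) = 9593/10000 ≈ 0.959300

1 1 4949/5000
2 2 9863/10000
3 3 9799/10000
4 4 9593/10000
DF(1y) is solved at step 1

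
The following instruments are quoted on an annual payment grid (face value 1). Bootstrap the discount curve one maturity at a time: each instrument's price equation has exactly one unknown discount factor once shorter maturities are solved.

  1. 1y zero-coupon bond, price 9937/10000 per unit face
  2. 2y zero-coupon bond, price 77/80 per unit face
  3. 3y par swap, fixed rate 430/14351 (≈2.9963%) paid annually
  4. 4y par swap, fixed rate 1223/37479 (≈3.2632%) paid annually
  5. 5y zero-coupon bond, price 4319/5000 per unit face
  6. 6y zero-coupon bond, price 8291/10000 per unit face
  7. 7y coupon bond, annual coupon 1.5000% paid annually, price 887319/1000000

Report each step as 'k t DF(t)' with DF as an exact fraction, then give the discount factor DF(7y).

step 1 [1y] zero: DF = P = 9937/10000 ≈ 0.993700
step 2 [2y] zero: DF = P = 77/80 ≈ 0.962500
step 3 [3y] swap r/1=430/14351: DF=(1 − 430/14351·(0.993700+0.962500))/(1+430/14351) = 457/500 ≈ 0.914000
step 4 [4y] swap r/1=1223/37479: DF=(1 − 1223/37479·(0.993700+0.962500+0.914000))/(1+1223/37479) = 8777/10000 ≈ 0.877700
step 5 [5y] zero: DF = P = 4319/5000 ≈ 0.863800
step 6 [6y] zero: DF = P = 8291/10000 ≈ 0.829100
step 7 [7y] bond c/1=3/200: DF=(887319/1000000 − 3/200·(0.993700+0.962500+0.914000+0.877700+0.863800+0.829100))/(1+3/200) = 3969/5000 ≈ 0.793800

1 1 9937/10000
2 2 77/80
3 3 457/500
4 4 8777/10000
5 5 4319/5000
6 6 8291/10000
7 7 3969/5000
DF(7y) = 3969/5000 ≈ 0.793800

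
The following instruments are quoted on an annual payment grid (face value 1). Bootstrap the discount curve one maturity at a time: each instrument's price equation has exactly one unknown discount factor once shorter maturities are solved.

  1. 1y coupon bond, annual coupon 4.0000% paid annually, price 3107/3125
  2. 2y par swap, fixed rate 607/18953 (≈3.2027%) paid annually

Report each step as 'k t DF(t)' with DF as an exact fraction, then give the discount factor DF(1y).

1 1 239/250
2 2 9393/10000
DF(1y) = 239/250 ≈ 0.956000

step 1 [1y] bond c/1=1/25: DF=(3107/3125 − 1/25·(0))/(1+1/25) = 239/250 ≈ 0.956000
step 2 [2y] swap r/1=607/18953: DF=(1 − 607/18953·(0.956000))/(1+607/18953) = 9393/10000 ≈ 0.939300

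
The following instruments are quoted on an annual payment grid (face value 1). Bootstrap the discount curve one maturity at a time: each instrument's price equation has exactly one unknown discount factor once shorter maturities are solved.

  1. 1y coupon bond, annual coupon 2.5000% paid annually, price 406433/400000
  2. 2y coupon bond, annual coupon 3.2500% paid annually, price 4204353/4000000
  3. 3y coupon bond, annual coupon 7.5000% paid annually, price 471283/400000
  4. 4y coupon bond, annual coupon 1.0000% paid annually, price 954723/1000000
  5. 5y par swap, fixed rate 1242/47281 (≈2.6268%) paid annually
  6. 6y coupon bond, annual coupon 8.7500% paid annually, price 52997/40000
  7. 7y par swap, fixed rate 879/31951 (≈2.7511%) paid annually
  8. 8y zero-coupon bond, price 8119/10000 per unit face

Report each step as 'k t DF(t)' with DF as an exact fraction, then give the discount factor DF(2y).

1 1 9913/10000
2 2 2467/2500
3 3 479/500
4 4 4581/5000
5 5 4379/5000
6 6 8379/10000
7 7 4121/5000
8 8 8119/10000
DF(2y) = 2467/2500 ≈ 0.986800

step 1 [1y] bond c/1=1/40: DF=(406433/400000 − 1/40·(0))/(1+1/40) = 9913/10000 ≈ 0.991300
step 2 [2y] bond c/1=13/400: DF=(4204353/4000000 − 13/400·(0.991300))/(1+13/400) = 2467/2500 ≈ 0.986800
step 3 [3y] bond c/1=3/40: DF=(471283/400000 − 3/40·(0.991300+0.986800))/(1+3/40) = 479/500 ≈ 0.958000
step 4 [4y] bond c/1=1/100: DF=(954723/1000000 − 1/100·(0.991300+0.986800+0.958000))/(1+1/100) = 4581/5000 ≈ 0.916200
step 5 [5y] swap r/1=1242/47281: DF=(1 − 1242/47281·(0.991300+0.986800+0.958000+0.916200))/(1+1242/47281) = 4379/5000 ≈ 0.875800
step 6 [6y] bond c/1=7/80: DF=(52997/40000 − 7/80·(0.991300+0.986800+0.958000+0.916200+0.875800))/(1+7/80) = 8379/10000 ≈ 0.837900
step 7 [7y] swap r/1=879/31951: DF=(1 − 879/31951·(0.991300+0.986800+0.958000+0.916200+0.875800+0.837900))/(1+879/31951) = 4121/5000 ≈ 0.824200
step 8 [8y] zero: DF = P = 8119/10000 ≈ 0.811900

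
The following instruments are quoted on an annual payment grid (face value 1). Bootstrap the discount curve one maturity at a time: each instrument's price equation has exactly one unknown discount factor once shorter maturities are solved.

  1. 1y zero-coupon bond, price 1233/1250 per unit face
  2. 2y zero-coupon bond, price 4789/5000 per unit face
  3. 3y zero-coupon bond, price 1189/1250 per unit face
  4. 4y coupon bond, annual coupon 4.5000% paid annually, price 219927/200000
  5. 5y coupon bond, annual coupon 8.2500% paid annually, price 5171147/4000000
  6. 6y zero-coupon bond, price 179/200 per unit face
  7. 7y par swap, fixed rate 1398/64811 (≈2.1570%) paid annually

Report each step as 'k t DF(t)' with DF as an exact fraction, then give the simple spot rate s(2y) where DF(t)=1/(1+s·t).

1 1 1233/1250
2 2 4789/5000
3 3 1189/1250
4 4 2319/2500
5 5 9029/10000
6 6 179/200
7 7 4301/5000
s(2y) = (1/(4789/5000) − 1)/(2) = 211/9578 ≈ 2.2030%

step 1 [1y] zero: DF = P = 1233/1250 ≈ 0.986400
step 2 [2y] zero: DF = P = 4789/5000 ≈ 0.957800
step 3 [3y] zero: DF = P = 1189/1250 ≈ 0.951200
step 4 [4y] bond c/1=9/200: DF=(219927/200000 − 9/200·(0.986400+0.957800+0.951200))/(1+9/200) = 2319/2500 ≈ 0.927600
step 5 [5y] bond c/1=33/400: DF=(5171147/4000000 − 33/400·(0.986400+0.957800+0.951200+0.927600))/(1+33/400) = 9029/10000 ≈ 0.902900
step 6 [6y] zero: DF = P = 179/200 ≈ 0.895000
step 7 [7y] swap r/1=1398/64811: DF=(1 − 1398/64811·(0.986400+0.957800+0.951200+0.927600+0.902900+0.895000))/(1+1398/64811) = 4301/5000 ≈ 0.860200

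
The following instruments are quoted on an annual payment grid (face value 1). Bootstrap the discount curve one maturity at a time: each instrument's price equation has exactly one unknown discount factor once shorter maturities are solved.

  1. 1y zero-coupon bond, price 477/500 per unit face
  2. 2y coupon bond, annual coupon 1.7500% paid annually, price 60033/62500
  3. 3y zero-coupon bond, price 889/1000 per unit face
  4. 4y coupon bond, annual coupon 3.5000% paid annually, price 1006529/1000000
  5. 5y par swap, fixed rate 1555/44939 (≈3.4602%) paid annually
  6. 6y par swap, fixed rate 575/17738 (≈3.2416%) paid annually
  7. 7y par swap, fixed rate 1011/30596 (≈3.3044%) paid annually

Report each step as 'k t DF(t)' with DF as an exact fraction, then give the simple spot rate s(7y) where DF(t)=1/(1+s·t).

1 1 477/500
2 2 2319/2500
3 3 889/1000
4 4 2197/2500
5 5 1689/2000
6 6 331/400
7 7 3989/5000
s(7y) = (1/(3989/5000) − 1)/(7) = 1011/27923 ≈ 3.6207%

step 1 [1y] zero: DF = P = 477/500 ≈ 0.954000
step 2 [2y] bond c/1=7/400: DF=(60033/62500 − 7/400·(0.954000))/(1+7/400) = 2319/2500 ≈ 0.927600
step 3 [3y] zero: DF = P = 889/1000 ≈ 0.889000
step 4 [4y] bond c/1=7/200: DF=(1006529/1000000 − 7/200·(0.954000+0.927600+0.889000))/(1+7/200) = 2197/2500 ≈ 0.878800
step 5 [5y] swap r/1=1555/44939: DF=(1 − 1555/44939·(0.954000+0.927600+0.889000+0.878800))/(1+1555/44939) = 1689/2000 ≈ 0.844500
step 6 [6y] swap r/1=575/17738: DF=(1 − 575/17738·(0.954000+0.927600+0.889000+0.878800+0.844500))/(1+575/17738) = 331/400 ≈ 0.827500
step 7 [7y] swap r/1=1011/30596: DF=(1 − 1011/30596·(0.954000+0.927600+0.889000+0.878800+0.844500+0.827500))/(1+1011/30596) = 3989/5000 ≈ 0.797800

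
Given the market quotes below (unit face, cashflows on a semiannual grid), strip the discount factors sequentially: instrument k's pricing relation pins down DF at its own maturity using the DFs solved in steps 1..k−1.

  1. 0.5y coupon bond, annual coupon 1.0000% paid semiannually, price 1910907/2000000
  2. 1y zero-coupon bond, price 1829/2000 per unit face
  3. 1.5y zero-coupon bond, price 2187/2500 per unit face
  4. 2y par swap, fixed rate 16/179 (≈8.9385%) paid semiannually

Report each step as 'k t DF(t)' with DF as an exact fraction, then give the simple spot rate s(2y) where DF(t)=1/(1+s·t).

1 1/2 9507/10000
2 1 1829/2000
3 3/2 2187/2500
4 2 21/25
s(2y) = (1/(21/25) − 1)/(2) = 2/21 ≈ 9.5238%

step 1 [0.5y] bond c/2=1/200: DF=(1910907/2000000 − 1/200·(0))/(1+1/200) = 9507/10000 ≈ 0.950700
step 2 [1y] zero: DF = P = 1829/2000 ≈ 0.914500
step 3 [1.5y] zero: DF = P = 2187/2500 ≈ 0.874800
step 4 [2y] swap r/2=8/179: DF=(1 − 8/179·(0.950700+0.914500+0.874800))/(1+8/179) = 21/25 ≈ 0.840000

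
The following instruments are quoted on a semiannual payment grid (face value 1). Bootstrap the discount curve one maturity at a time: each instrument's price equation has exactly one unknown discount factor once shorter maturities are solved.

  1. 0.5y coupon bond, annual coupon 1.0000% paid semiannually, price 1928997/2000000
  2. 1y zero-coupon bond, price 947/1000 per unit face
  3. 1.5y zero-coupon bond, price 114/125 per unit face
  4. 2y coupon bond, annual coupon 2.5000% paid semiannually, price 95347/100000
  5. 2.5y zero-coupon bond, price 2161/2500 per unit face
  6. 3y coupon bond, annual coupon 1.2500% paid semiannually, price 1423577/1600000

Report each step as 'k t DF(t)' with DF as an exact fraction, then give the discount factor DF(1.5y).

step 1 [0.5y] bond c/2=1/200: DF=(1928997/2000000 − 1/200·(0))/(1+1/200) = 9597/10000 ≈ 0.959700
step 2 [1y] zero: DF = P = 947/1000 ≈ 0.947000
step 3 [1.5y] zero: DF = P = 114/125 ≈ 0.912000
step 4 [2y] bond c/2=1/80: DF=(95347/100000 − 1/80·(0.959700+0.947000+0.912000))/(1+1/80) = 9069/10000 ≈ 0.906900
step 5 [2.5y] zero: DF = P = 2161/2500 ≈ 0.864400
step 6 [3y] bond c/2=1/160: DF=(1423577/1600000 − 1/160·(0.959700+0.947000+0.912000+0.906900+0.864400))/(1+1/160) = 8557/10000 ≈ 0.855700

1 1/2 9597/10000
2 1 947/1000
3 3/2 114/125
4 2 9069/10000
5 5/2 2161/2500
6 3 8557/10000
DF(1.5y) = 114/125 ≈ 0.912000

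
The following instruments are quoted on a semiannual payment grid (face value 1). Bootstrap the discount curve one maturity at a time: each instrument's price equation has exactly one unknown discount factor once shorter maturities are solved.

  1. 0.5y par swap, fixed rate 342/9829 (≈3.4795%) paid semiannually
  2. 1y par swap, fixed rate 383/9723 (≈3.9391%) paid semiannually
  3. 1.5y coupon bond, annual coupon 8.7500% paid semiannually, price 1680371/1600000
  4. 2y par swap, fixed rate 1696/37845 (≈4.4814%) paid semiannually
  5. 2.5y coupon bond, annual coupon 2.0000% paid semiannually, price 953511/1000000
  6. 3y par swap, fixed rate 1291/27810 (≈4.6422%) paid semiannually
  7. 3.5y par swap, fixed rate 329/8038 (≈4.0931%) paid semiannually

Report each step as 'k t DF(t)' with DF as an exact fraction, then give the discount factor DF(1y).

1 1/2 9829/10000
2 1 9617/10000
3 3/2 9247/10000
4 2 572/625
5 5/2 4533/5000
6 3 8709/10000
7 7/2 2171/2500
DF(1y) = 9617/10000 ≈ 0.961700

step 1 [0.5y] swap r/2=171/9829: DF=(1 − 171/9829·(0))/(1+171/9829) = 9829/10000 ≈ 0.982900
step 2 [1y] swap r/2=383/19446: DF=(1 − 383/19446·(0.982900))/(1+383/19446) = 9617/10000 ≈ 0.961700
step 3 [1.5y] bond c/2=7/160: DF=(1680371/1600000 − 7/160·(0.982900+0.961700))/(1+7/160) = 9247/10000 ≈ 0.924700
step 4 [2y] swap r/2=848/37845: DF=(1 − 848/37845·(0.982900+0.961700+0.924700))/(1+848/37845) = 572/625 ≈ 0.915200
step 5 [2.5y] bond c/2=1/100: DF=(953511/1000000 − 1/100·(0.982900+0.961700+0.924700+0.915200))/(1+1/100) = 4533/5000 ≈ 0.906600
step 6 [3y] swap r/2=1291/55620: DF=(1 − 1291/55620·(0.982900+0.961700+0.924700+0.915200+0.906600))/(1+1291/55620) = 8709/10000 ≈ 0.870900
step 7 [3.5y] swap r/2=329/16076: DF=(1 − 329/16076·(0.982900+0.961700+0.924700+0.915200+0.906600+0.870900))/(1+329/16076) = 2171/2500 ≈ 0.868400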